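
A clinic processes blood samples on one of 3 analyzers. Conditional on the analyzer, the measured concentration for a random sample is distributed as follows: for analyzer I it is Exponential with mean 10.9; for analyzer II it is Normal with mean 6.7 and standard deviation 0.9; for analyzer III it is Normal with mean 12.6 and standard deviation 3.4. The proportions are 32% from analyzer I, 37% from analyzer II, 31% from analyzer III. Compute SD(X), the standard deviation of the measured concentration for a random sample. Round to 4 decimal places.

Per component, I: μ=10.9, E[X²]=237.62; II: μ=6.7, E[X²]=45.7; III: μ=12.6, E[X²]=170.32.
E[X] = 0.32·10.9 + 0.37·6.7 + 0.31·12.6 = 9.873.
E[X²] = 0.32·237.62 + 0.37·45.7 + 0.31·170.32 = 145.747.
Var(X) = E[X²] − (E[X])² = 145.747 − 97.4761 = 48.2705.
SD(X) = √48.2705 = 6.9477.

6.9477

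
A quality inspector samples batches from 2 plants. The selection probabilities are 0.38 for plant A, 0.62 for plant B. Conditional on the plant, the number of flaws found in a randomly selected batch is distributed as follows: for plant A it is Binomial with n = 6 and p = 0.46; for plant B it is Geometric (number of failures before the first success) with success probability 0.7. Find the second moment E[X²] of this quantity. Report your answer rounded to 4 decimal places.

3.9545

For each component E[X²] = Var + (mean)², giving A: 9.108; B: 0.795918.
Overall E[X²] = 0.38·9.108 + 0.62·0.795918 = 3.95451.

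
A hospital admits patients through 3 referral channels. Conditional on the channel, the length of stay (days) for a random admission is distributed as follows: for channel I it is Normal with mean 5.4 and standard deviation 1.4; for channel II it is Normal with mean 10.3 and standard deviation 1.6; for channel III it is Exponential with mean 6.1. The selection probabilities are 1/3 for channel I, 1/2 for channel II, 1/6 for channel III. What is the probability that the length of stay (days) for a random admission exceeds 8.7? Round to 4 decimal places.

Conditional on each channel, P(X > 8.7): I: 0.00920808; II: 0.841345; III: 0.240213.
By total probability, P(X > 8.7) = 0.333333·0.00920808 + 0.5·0.841345 + 0.166667·0.240213 = 0.463777.

0.4638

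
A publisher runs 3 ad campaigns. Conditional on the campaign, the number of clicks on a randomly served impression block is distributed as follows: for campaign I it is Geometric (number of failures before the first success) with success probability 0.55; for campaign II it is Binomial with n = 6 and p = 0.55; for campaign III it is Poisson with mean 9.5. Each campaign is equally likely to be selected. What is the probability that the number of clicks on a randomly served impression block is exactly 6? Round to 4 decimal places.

0.0362

Conditional on each campaign, P(X = 6): I: 0.00456707; II: 0.0276806; III: 0.0764208.
By total probability, P(X = 6) = 0.333333·0.00456707 + 0.333333·0.0276806 + 0.333333·0.0764208 = 0.0362228.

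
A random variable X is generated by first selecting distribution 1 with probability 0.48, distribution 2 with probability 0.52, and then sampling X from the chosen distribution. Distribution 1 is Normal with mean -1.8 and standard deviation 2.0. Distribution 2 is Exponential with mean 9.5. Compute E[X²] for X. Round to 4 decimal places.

97.3352

For each component E[X²] = Var + (mean)², giving 1: 7.24; 2: 180.5.
Overall E[X²] = 0.48·7.24 + 0.52·180.5 = 97.3352.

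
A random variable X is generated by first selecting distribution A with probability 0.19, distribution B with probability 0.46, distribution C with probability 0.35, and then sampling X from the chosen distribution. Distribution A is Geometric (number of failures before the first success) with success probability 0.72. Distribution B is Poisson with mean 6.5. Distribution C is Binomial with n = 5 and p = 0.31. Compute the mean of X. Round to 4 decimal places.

Component means — A: 0.388889; B: 6.5; C: 1.55.
E[X] = 0.19·0.388889 + 0.46·6.5 + 0.35·1.55 = 3.60639.

3.6064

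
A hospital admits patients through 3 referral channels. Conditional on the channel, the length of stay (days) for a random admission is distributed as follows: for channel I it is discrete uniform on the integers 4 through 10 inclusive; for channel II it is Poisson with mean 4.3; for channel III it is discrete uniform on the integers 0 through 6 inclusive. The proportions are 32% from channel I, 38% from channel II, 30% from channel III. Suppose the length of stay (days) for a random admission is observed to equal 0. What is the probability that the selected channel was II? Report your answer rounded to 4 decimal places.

Likelihoods P(X=0 | ·): I: 0; II: 0.0135686; III: 0.142857.
Posterior ∝ prior × likelihood. Numerator for II: 0.38·0.0135686 = 0.00515605.
Normalizing constant: 0.32·0 + 0.38·0.0135686 + 0.3·0.142857 = 0.0480132.
P(II | observation) = 0.00515605 / 0.0480132 = 0.107388.

0.1074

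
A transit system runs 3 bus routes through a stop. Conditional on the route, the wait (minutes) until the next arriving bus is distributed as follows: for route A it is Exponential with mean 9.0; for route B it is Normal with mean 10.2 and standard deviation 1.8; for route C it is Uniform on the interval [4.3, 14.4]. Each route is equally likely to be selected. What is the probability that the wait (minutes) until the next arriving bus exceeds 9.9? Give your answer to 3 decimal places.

0.448

Conditional on each route, P(X > 9.9): A: 0.332871; B: 0.566184; C: 0.445545.
By total probability, P(X > 9.9) = 0.333333·0.332871 + 0.333333·0.566184 + 0.333333·0.445545 = 0.4482.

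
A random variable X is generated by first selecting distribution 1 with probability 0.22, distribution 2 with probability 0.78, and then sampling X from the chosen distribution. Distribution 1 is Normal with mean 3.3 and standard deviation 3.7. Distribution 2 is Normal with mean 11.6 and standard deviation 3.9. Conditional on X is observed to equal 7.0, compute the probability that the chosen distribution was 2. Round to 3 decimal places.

0.734

Likelihoods f(7.0 | ·): 1: 0.0653975; 2: 0.0510214.
Posterior ∝ prior × likelihood. Numerator for 2: 0.78·0.0510214 = 0.0397967.
Normalizing constant: 0.22·0.0653975 + 0.78·0.0510214 = 0.0541841.
P(2 | observation) = 0.0397967 / 0.0541841 = 0.734471.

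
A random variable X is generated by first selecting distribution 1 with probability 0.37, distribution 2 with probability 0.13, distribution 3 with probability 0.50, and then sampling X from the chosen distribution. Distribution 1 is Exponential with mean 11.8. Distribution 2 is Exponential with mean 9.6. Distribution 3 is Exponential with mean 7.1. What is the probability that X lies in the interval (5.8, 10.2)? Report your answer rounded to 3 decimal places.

Conditional on each component, P(5.8 < X < 10.2): 1: 0.190391; 2: 0.200939; 3: 0.204068.
By total probability, P(5.8 < X < 10.2) = 0.37·0.190391 + 0.13·0.200939 + 0.5·0.204068 = 0.198601.

0.199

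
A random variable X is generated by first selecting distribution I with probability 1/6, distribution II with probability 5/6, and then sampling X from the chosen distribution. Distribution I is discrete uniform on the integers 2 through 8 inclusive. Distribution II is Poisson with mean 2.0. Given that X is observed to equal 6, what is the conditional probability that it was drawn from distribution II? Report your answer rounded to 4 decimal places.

0.2963

Likelihoods P(X=6 | ·): I: 0.142857; II: 0.0120298.
Posterior ∝ prior × likelihood. Numerator for II: 0.833333·0.0120298 = 0.0100248.
Normalizing constant: 0.166667·0.142857 + 0.833333·0.0120298 = 0.0338344.
P(II | observation) = 0.0100248 / 0.0338344 = 0.296292.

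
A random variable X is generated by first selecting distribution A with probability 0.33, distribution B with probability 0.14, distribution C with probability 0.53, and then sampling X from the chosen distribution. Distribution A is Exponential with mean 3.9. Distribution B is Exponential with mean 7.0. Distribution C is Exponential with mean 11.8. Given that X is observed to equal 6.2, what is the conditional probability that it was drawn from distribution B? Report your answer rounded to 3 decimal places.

0.158

Likelihoods f(6.2 | ·): A: 0.052302; B: 0.0589171; C: 0.0501106.
Posterior ∝ prior × likelihood. Numerator for B: 0.14·0.0589171 = 0.00824839.
Normalizing constant: 0.33·0.052302 + 0.14·0.0589171 + 0.53·0.0501106 = 0.0520667.
P(B | observation) = 0.00824839 / 0.0520667 = 0.15842.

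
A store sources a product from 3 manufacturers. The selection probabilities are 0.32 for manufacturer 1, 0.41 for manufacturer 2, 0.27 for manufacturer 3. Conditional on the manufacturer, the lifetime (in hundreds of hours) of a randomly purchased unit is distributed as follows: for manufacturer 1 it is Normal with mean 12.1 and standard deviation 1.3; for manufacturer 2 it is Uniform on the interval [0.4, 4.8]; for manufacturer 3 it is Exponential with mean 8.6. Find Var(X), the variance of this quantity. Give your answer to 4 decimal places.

38.0559

Per component, 1: μ=12.1, E[X²]=148.1; 2: μ=2.6, E[X²]=8.37333; 3: μ=8.6, E[X²]=147.92.
E[X] = 0.32·12.1 + 0.41·2.6 + 0.27·8.6 = 7.26.
E[X²] = 0.32·148.1 + 0.41·8.37333 + 0.27·147.92 = 90.7635.
Var(X) = E[X²] − (E[X])² = 90.7635 − 52.7076 = 38.0559.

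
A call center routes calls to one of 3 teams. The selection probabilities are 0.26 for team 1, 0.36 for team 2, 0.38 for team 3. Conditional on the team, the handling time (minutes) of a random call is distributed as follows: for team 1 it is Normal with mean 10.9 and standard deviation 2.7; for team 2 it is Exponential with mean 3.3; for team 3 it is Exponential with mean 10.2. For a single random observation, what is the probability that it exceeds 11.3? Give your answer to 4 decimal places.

Conditional on each team, P(X > 11.3): 1: 0.441113; 2: 0.0325739; 3: 0.330271.
By total probability, P(X > 11.3) = 0.26·0.441113 + 0.36·0.0325739 + 0.38·0.330271 = 0.251919.

0.2519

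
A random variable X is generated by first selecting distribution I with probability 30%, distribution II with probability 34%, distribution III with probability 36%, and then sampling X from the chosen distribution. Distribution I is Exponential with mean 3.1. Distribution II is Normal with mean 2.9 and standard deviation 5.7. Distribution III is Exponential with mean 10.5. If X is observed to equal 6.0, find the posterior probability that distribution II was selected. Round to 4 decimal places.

Likelihoods f(6.0 | ·): I: 0.0465659; II: 0.060368; III: 0.0537827.
Posterior ∝ prior × likelihood. Numerator for II: 0.34·0.060368 = 0.0205251.
Normalizing constant: 0.3·0.0465659 + 0.34·0.060368 + 0.36·0.0537827 = 0.0538567.
P(II | observation) = 0.0205251 / 0.0538567 = 0.381106.

0.3811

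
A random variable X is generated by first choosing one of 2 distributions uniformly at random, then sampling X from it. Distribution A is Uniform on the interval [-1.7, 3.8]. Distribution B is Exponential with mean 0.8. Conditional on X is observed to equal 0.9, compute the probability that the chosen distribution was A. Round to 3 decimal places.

Likelihoods f(0.9 | ·): A: 0.181818; B: 0.405816.
Posterior ∝ prior × likelihood. Numerator for A: 0.5·0.181818 = 0.0909091.
Normalizing constant: 0.5·0.181818 + 0.5·0.405816 = 0.293817.
P(A | observation) = 0.0909091 / 0.293817 = 0.309407.

0.309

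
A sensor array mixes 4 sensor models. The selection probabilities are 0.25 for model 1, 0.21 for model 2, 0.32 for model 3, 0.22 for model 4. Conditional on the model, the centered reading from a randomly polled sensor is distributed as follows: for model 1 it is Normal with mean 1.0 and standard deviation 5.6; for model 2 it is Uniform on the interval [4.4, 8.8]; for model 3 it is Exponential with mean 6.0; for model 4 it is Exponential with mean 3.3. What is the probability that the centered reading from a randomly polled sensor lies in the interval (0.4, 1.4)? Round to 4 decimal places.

Conditional on each model, P(0.4 < X < 1.4): 1: 0.0711338; 2: 0; 3: 0.143617; 4: 0.231581.
By total probability, P(0.4 < X < 1.4) = 0.25·0.0711338 + 0.21·0 + 0.32·0.143617 + 0.22·0.231581 = 0.114689.

0.1147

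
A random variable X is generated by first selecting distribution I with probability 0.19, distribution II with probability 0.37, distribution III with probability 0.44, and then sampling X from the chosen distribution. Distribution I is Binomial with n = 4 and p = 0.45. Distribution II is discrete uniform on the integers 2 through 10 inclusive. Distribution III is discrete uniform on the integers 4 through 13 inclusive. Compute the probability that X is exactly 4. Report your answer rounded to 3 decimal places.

0.093

Conditional on each component, P(X = 4): I: 0.0410063; II: 0.111111; III: 0.1.
By total probability, P(X = 4) = 0.19·0.0410063 + 0.37·0.111111 + 0.44·0.1 = 0.0929023.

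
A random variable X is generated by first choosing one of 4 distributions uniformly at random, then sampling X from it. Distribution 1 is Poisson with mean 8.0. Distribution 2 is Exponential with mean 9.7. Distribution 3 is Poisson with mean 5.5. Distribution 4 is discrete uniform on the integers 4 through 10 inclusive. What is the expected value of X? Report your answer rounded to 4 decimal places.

7.5500

Component means — 1: 8; 2: 9.7; 3: 5.5; 4: 7.
E[X] = 0.25·8 + 0.25·9.7 + 0.25·5.5 + 0.25·7 = 7.55.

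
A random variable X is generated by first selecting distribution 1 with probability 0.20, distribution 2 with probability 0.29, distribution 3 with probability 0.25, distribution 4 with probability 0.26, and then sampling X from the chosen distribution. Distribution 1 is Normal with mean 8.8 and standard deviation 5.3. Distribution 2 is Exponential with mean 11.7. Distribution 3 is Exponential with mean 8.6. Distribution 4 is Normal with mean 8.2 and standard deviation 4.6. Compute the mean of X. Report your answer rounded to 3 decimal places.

9.435

Component means — 1: 8.8; 2: 11.7; 3: 8.6; 4: 8.2.
E[X] = 0.2·8.8 + 0.29·11.7 + 0.25·8.6 + 0.26·8.2 = 9.435.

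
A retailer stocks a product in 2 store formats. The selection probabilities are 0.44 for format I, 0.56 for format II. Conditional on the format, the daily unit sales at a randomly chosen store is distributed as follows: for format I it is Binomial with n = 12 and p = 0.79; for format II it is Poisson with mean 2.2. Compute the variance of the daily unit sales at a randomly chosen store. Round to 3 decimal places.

15.167

Per component, I: μ=9.48, E[X²]=91.8612; II: μ=2.2, E[X²]=7.04.
E[X] = 0.44·9.48 + 0.56·2.2 = 5.4032.
E[X²] = 0.44·91.8612 + 0.56·7.04 = 44.3613.
Var(X) = E[X²] − (E[X])² = 44.3613 − 29.1946 = 15.1668.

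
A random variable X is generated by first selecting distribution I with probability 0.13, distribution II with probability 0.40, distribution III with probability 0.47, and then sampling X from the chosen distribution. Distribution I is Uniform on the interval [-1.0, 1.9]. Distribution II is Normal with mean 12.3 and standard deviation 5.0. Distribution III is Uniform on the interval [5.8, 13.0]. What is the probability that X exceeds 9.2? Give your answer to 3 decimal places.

Conditional on each component, P(X > 9.2): I: 0; II: 0.732371; III: 0.527778.
By total probability, P(X > 9.2) = 0.13·0 + 0.4·0.732371 + 0.47·0.527778 = 0.541004.

0.541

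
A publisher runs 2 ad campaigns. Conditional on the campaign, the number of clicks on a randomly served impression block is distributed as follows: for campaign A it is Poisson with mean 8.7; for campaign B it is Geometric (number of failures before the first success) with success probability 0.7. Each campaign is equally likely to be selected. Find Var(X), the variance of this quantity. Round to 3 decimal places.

Per component, A: μ=8.7, E[X²]=84.39; B: μ=0.428571, E[X²]=0.795918.
E[X] = 0.5·8.7 + 0.5·0.428571 = 4.56429.
E[X²] = 0.5·84.39 + 0.5·0.795918 = 42.593.
Var(X) = E[X²] − (E[X])² = 42.593 − 20.8327 = 21.7603.

21.760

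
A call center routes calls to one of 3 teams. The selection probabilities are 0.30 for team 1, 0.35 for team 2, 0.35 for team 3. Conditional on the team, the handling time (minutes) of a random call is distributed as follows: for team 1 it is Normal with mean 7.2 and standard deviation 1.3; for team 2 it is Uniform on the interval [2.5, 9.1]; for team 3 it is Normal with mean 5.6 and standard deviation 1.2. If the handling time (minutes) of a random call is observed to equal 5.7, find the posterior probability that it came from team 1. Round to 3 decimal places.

Likelihoods f(5.7 | ·): 1: 0.157712; 2: 0.151515; 3: 0.3313.
Posterior ∝ prior × likelihood. Numerator for 1: 0.3·0.157712 = 0.0473137.
Normalizing constant: 0.3·0.157712 + 0.35·0.151515 + 0.35·0.3313 = 0.216299.
P(1 | observation) = 0.0473137 / 0.216299 = 0.218742.

0.219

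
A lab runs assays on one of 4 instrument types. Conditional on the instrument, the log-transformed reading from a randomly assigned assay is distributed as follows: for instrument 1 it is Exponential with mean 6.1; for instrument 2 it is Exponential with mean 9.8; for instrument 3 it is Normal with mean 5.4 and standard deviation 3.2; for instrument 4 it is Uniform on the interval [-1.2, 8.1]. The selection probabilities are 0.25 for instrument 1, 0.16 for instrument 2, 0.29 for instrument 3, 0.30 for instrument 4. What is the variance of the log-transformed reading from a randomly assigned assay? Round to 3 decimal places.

Per component, 1: μ=6.1, E[X²]=74.42; 2: μ=9.8, E[X²]=192.08; 3: μ=5.4, E[X²]=39.4; 4: μ=3.45, E[X²]=19.11.
E[X] = 0.25·6.1 + 0.16·9.8 + 0.29·5.4 + 0.3·3.45 = 5.694.
E[X²] = 0.25·74.42 + 0.16·192.08 + 0.29·39.4 + 0.3·19.11 = 66.4968.
Var(X) = E[X²] − (E[X])² = 66.4968 − 32.4216 = 34.0752.

34.075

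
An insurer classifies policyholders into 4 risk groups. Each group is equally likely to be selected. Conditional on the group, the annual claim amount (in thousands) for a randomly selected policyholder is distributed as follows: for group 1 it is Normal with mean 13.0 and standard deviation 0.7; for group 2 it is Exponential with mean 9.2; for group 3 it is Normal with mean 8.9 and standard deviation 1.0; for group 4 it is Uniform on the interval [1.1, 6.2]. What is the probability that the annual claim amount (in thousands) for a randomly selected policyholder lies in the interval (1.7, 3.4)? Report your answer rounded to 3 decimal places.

0.118

Conditional on each group, P(1.7 < X < 3.4): 1: 0; 2: 0.14025; 3: 1.89893e-08; 4: 0.333333.
By total probability, P(1.7 < X < 3.4) = 0.25·0 + 0.25·0.14025 + 0.25·1.89893e-08 + 0.25·0.333333 = 0.118396.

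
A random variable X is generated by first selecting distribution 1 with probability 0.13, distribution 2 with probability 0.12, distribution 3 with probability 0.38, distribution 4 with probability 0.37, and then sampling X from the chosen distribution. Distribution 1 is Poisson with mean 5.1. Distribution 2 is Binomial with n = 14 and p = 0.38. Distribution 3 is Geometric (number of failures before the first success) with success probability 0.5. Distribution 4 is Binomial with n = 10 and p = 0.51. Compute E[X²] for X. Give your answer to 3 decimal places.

19.525

For each component E[X²] = Var + (mean)², giving 1: 31.11; 2: 31.6008; 3: 3; 4: 28.509.
Overall E[X²] = 0.13·31.11 + 0.12·31.6008 + 0.38·3 + 0.37·28.509 = 19.5247.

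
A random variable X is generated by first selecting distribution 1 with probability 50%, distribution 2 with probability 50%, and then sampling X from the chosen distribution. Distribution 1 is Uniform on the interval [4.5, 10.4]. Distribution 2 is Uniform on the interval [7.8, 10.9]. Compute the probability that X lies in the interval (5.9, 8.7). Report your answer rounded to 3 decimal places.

0.382

Conditional on each component, P(5.9 < X < 8.7): 1: 0.474576; 2: 0.290323.
By total probability, P(5.9 < X < 8.7) = 0.5·0.474576 + 0.5·0.290323 = 0.382449.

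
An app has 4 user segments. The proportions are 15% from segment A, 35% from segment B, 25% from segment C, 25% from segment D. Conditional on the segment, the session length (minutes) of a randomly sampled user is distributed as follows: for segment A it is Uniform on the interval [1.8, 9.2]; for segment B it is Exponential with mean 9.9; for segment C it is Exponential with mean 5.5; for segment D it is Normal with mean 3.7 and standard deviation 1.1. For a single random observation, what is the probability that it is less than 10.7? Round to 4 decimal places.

0.8455

Conditional on each segment, P(X < 10.7): A: 1; B: 0.660679; C: 0.857078; D: 1.
By total probability, P(X < 10.7) = 0.15·1 + 0.35·0.660679 + 0.25·0.857078 + 0.25·1 = 0.845507.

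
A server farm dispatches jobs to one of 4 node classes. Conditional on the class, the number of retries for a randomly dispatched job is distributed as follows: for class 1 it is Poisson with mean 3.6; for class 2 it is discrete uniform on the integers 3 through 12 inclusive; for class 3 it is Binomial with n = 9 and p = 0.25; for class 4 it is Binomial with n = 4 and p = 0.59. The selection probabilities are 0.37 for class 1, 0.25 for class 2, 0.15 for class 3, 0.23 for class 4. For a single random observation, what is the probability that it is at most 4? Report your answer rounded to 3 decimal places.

Conditional on each class, P(X ≤ 4): 1: 0.706438; 2: 0.2; 3: 0.951073; 4: 1.
By total probability, P(X ≤ 4) = 0.37·0.706438 + 0.25·0.2 + 0.15·0.951073 + 0.23·1 = 0.684043.

0.684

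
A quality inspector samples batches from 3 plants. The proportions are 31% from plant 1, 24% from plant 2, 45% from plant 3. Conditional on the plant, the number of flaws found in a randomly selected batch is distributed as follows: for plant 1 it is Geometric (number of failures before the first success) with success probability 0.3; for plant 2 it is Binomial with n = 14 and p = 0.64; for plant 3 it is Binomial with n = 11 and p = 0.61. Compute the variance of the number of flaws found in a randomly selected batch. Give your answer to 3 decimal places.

10.849

Per component, 1: μ=2.33333, E[X²]=13.2222; 2: μ=8.96, E[X²]=83.5072; 3: μ=6.71, E[X²]=47.641.
E[X] = 0.31·2.33333 + 0.24·8.96 + 0.45·6.71 = 5.89323.
E[X²] = 0.31·13.2222 + 0.24·83.5072 + 0.45·47.641 = 45.5791.
Var(X) = E[X²] − (E[X])² = 45.5791 − 34.7302 = 10.8489.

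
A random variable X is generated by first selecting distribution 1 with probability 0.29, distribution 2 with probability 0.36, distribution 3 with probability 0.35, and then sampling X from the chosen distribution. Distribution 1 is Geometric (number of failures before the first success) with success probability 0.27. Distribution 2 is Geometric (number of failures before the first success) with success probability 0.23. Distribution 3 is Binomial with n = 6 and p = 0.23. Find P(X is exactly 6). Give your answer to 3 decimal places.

Conditional on each component, P(X = 6): 1: 0.0408602; 2: 0.0479371; 3: 0.000148036.
By total probability, P(X = 6) = 0.29·0.0408602 + 0.36·0.0479371 + 0.35·0.000148036 = 0.0291587.

0.029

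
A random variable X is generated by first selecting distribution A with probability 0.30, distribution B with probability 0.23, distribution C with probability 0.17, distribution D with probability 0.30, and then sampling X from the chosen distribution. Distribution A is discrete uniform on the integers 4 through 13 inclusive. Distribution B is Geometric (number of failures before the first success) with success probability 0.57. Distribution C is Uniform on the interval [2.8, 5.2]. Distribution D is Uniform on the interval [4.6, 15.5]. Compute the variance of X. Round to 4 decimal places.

19.4606

Per component, A: μ=8.5, E[X²]=80.5; B: μ=0.754386, E[X²]=1.89258; C: μ=4, E[X²]=16.48; D: μ=10.05, E[X²]=110.903.
E[X] = 0.3·8.5 + 0.23·0.754386 + 0.17·4 + 0.3·10.05 = 6.41851.
E[X²] = 0.3·80.5 + 0.23·1.89258 + 0.17·16.48 + 0.3·110.903 = 60.6579.
Var(X) = E[X²] − (E[X])² = 60.6579 − 41.1973 = 19.4606.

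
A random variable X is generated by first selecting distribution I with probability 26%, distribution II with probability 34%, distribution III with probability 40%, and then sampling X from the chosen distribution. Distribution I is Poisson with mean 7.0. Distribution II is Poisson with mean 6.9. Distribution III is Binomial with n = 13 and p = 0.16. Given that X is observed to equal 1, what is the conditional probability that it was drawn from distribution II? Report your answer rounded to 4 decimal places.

0.0222

Likelihoods P(X=1 | ·): I: 0.00638317; II: 0.00695372; III: 0.256693.
Posterior ∝ prior × likelihood. Numerator for II: 0.34·0.00695372 = 0.00236426.
Normalizing constant: 0.26·0.00638317 + 0.34·0.00695372 + 0.4·0.256693 = 0.106701.
P(II | observation) = 0.00236426 / 0.106701 = 0.0221578.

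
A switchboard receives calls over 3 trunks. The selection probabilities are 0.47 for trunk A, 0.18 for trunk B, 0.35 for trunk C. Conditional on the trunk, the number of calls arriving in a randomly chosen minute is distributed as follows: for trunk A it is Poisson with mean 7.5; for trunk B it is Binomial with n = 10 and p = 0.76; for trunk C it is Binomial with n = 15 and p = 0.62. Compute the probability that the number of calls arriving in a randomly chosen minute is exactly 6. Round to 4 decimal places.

Conditional on each trunk, P(X = 6): A: 0.136718; B: 0.13426; C: 0.0469685.
By total probability, P(X = 6) = 0.47·0.136718 + 0.18·0.13426 + 0.35·0.0469685 = 0.104863.

0.1049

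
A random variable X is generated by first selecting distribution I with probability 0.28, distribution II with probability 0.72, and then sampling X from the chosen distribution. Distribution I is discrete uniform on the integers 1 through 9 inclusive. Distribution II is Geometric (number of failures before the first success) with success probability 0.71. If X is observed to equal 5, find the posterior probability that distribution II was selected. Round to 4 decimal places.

0.0326

Likelihoods P(X=5 | ·): I: 0.111111; II: 0.00145629.
Posterior ∝ prior × likelihood. Numerator for II: 0.72·0.00145629 = 0.00104853.
Normalizing constant: 0.28·0.111111 + 0.72·0.00145629 = 0.0321596.
P(II | observation) = 0.00104853 / 0.0321596 = 0.0326039.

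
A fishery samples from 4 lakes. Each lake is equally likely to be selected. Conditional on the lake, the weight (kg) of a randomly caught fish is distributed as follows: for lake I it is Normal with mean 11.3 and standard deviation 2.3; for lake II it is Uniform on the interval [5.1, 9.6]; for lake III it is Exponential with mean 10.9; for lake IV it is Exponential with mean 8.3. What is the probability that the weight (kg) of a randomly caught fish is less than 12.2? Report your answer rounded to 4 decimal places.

0.7739

Conditional on each lake, P(X < 12.2): I: 0.652214; II: 1; III: 0.673481; IV: 0.770047.
By total probability, P(X < 12.2) = 0.25·0.652214 + 0.25·1 + 0.25·0.673481 + 0.25·0.770047 = 0.773935.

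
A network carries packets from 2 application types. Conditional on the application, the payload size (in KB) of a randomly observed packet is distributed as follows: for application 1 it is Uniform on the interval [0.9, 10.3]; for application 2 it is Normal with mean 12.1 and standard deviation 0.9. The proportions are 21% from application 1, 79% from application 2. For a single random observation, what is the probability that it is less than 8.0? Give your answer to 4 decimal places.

Conditional on each application, P(X < 8.0): 1: 0.755319; 2: 2.61237e-06.
By total probability, P(X < 8.0) = 0.21·0.755319 + 0.79·2.61237e-06 = 0.158619.

0.1586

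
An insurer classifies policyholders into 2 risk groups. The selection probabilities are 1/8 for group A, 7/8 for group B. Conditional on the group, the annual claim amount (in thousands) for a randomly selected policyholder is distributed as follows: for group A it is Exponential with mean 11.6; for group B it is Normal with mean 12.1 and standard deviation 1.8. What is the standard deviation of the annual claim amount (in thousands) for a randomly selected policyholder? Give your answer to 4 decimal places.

Per component, A: μ=11.6, E[X²]=269.12; B: μ=12.1, E[X²]=149.65.
E[X] = 0.125·11.6 + 0.875·12.1 = 12.0375.
E[X²] = 0.125·269.12 + 0.875·149.65 = 164.584.
Var(X) = E[X²] − (E[X])² = 164.584 − 144.901 = 19.6823.
SD(X) = √19.6823 = 4.43648.

4.4365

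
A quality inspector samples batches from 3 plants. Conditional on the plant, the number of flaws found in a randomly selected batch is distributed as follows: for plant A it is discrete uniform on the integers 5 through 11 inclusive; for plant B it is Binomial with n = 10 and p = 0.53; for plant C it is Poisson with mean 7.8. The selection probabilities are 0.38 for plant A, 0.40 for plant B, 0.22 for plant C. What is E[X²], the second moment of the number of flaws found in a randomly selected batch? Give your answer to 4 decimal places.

53.1732

For each component E[X²] = Var + (mean)², giving A: 68; B: 30.581; C: 68.64.
Overall E[X²] = 0.38·68 + 0.4·30.581 + 0.22·68.64 = 53.1732.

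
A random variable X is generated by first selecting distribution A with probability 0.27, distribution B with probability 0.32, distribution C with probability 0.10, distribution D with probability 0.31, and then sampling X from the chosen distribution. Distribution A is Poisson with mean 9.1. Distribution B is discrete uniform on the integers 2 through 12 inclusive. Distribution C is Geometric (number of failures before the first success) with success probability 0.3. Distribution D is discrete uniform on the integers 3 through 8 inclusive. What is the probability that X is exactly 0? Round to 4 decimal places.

Conditional on each component, P(X = 0): A: 0.000111666; B: 0; C: 0.3; D: 0.
By total probability, P(X = 0) = 0.27·0.000111666 + 0.32·0 + 0.1·0.3 + 0.31·0 = 0.0300301.

0.0300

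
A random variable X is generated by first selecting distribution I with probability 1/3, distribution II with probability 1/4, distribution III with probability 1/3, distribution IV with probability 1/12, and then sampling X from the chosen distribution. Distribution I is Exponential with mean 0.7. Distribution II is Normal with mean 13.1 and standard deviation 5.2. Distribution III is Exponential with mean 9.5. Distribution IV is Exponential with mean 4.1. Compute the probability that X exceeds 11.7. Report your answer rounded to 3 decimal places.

Conditional on each component, P(X > 11.7): I: 5.50907e-08; II: 0.606124; III: 0.291831; IV: 0.0576331.
By total probability, P(X > 11.7) = 0.333333·5.50907e-08 + 0.25·0.606124 + 0.333333·0.291831 + 0.0833333·0.0576331 = 0.253611.

0.254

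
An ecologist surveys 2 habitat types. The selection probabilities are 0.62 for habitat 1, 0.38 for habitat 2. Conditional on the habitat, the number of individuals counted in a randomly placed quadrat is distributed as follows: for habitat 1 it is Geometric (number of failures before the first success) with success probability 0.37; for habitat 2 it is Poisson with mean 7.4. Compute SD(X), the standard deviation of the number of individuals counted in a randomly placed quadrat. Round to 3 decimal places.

Per component, 1: μ=1.7027, E[X²]=7.5011; 2: μ=7.4, E[X²]=62.16.
E[X] = 0.62·1.7027 + 0.38·7.4 = 3.86768.
E[X²] = 0.62·7.5011 + 0.38·62.16 = 28.2715.
Var(X) = E[X²] − (E[X])² = 28.2715 − 14.9589 = 13.3126.
SD(X) = √13.3126 = 3.64864.

3.649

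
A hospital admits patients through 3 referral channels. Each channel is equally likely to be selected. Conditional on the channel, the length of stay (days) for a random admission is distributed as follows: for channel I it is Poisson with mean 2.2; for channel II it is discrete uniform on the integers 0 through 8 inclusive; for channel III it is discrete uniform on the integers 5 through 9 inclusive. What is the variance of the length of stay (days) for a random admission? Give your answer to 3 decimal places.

Per component, I: μ=2.2, E[X²]=7.04; II: μ=4, E[X²]=22.6667; III: μ=7, E[X²]=51.
E[X] = 0.333333·2.2 + 0.333333·4 + 0.333333·7 = 4.4.
E[X²] = 0.333333·7.04 + 0.333333·22.6667 + 0.333333·51 = 26.9022.
Var(X) = E[X²] − (E[X])² = 26.9022 − 19.36 = 7.54222.

7.542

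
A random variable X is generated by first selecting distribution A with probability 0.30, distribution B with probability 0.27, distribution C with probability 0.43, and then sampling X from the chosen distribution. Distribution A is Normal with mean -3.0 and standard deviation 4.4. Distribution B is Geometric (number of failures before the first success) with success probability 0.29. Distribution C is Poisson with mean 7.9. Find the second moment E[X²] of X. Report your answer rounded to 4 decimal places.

42.6391

For each component E[X²] = Var + (mean)², giving A: 28.36; B: 14.4364; C: 70.31.
Overall E[X²] = 0.3·28.36 + 0.27·14.4364 + 0.43·70.31 = 42.6391.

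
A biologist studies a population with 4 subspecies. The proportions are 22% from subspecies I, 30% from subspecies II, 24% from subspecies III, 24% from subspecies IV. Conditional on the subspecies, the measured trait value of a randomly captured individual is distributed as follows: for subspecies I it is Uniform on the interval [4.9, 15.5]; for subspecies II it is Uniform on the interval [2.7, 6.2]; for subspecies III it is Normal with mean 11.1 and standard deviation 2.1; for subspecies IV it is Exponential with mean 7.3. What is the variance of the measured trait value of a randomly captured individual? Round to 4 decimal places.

Per component, I: μ=10.2, E[X²]=113.403; II: μ=4.45, E[X²]=20.8233; III: μ=11.1, E[X²]=127.62; IV: μ=7.3, E[X²]=106.58.
E[X] = 0.22·10.2 + 0.3·4.45 + 0.24·11.1 + 0.24·7.3 = 7.995.
E[X²] = 0.22·113.403 + 0.3·20.8233 + 0.24·127.62 + 0.24·106.58 = 87.4037.
Var(X) = E[X²] − (E[X])² = 87.4037 − 63.92 = 23.4837.

23.4837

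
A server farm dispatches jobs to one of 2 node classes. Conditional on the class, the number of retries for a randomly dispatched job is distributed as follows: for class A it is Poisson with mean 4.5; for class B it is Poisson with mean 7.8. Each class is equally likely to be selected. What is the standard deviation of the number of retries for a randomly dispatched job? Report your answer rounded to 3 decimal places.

Per component, A: μ=4.5, E[X²]=24.75; B: μ=7.8, E[X²]=68.64.
E[X] = 0.5·4.5 + 0.5·7.8 = 6.15.
E[X²] = 0.5·24.75 + 0.5·68.64 = 46.695.
Var(X) = E[X²] − (E[X])² = 46.695 − 37.8225 = 8.8725.
SD(X) = √8.8725 = 2.97867.

2.979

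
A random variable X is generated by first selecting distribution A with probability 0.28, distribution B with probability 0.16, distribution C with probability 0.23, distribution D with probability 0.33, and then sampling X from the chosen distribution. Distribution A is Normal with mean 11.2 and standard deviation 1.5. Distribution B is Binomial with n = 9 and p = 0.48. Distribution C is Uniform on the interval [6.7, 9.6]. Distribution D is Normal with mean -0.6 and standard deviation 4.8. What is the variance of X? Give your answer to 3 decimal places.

Per component, A: μ=11.2, E[X²]=127.69; B: μ=4.32, E[X²]=20.9088; C: μ=8.15, E[X²]=67.1233; D: μ=-0.6, E[X²]=23.4.
E[X] = 0.28·11.2 + 0.16·4.32 + 0.23·8.15 + 0.33·-0.6 = 5.5037.
E[X²] = 0.28·127.69 + 0.16·20.9088 + 0.23·67.1233 + 0.33·23.4 = 62.259.
Var(X) = E[X²] − (E[X])² = 62.259 − 30.2907 = 31.9683.

31.968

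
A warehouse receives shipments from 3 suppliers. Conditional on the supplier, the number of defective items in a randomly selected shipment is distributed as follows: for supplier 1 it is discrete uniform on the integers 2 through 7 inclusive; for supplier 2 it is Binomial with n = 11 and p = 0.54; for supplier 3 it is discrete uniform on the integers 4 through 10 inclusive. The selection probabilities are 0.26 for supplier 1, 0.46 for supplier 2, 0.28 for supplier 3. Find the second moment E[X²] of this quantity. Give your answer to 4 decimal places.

For each component E[X²] = Var + (mean)², giving 1: 23.1667; 2: 38.016; 3: 53.
Overall E[X²] = 0.26·23.1667 + 0.46·38.016 + 0.28·53 = 38.3507.

38.3507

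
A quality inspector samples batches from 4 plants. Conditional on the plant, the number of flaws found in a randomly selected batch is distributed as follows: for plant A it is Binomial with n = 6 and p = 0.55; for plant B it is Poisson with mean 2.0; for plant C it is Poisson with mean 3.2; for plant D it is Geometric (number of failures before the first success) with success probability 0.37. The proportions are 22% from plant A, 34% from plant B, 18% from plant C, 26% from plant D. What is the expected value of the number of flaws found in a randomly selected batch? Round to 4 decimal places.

2.4247

Component means — A: 3.3; B: 2; C: 3.2; D: 1.7027.
E[X] = 0.22·3.3 + 0.34·2 + 0.18·3.2 + 0.26·1.7027 = 2.4247.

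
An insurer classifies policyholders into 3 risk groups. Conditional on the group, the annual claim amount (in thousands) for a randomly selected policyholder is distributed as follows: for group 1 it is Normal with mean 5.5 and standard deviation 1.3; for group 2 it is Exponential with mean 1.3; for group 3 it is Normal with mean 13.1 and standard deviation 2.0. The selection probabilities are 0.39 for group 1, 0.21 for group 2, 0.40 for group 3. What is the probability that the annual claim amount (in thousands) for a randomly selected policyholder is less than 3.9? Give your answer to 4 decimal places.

Conditional on each group, P(X < 3.9): 1: 0.109205; 2: 0.950213; 3: 2.11245e-06.
By total probability, P(X < 3.9) = 0.39·0.109205 + 0.21·0.950213 + 0.4·2.11245e-06 = 0.242135.

0.2421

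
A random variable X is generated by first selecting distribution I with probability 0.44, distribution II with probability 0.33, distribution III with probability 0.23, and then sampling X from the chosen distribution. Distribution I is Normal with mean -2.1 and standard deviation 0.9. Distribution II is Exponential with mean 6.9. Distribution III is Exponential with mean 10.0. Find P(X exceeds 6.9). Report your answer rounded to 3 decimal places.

0.237

Conditional on each component, P(X > 6.9): I: 0; II: 0.367879; III: 0.501576.
By total probability, P(X > 6.9) = 0.44·0 + 0.33·0.367879 + 0.23·0.501576 = 0.236763.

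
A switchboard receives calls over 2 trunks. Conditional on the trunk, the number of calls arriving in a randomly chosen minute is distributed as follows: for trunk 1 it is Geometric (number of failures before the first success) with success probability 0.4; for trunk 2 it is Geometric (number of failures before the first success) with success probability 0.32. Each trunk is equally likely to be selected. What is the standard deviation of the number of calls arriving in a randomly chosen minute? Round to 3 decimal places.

Per component, 1: μ=1.5, E[X²]=6; 2: μ=2.125, E[X²]=11.1562.
E[X] = 0.5·1.5 + 0.5·2.125 = 1.8125.
E[X²] = 0.5·6 + 0.5·11.1562 = 8.57812.
Var(X) = E[X²] − (E[X])² = 8.57812 − 3.28516 = 5.29297.
SD(X) = √5.29297 = 2.30065.

2.301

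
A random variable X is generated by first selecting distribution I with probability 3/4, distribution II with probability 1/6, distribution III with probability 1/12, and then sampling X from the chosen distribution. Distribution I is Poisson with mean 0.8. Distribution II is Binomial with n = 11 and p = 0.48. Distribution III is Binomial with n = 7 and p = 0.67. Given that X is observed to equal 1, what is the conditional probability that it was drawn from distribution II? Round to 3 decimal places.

Likelihoods P(X=1 | ·): I: 0.359463; II: 0.00763251; III: 0.00605698.
Posterior ∝ prior × likelihood. Numerator for II: 0.166667·0.00763251 = 0.00127208.
Normalizing constant: 0.75·0.359463 + 0.166667·0.00763251 + 0.0833333·0.00605698 = 0.271374.
P(II | observation) = 0.00127208 / 0.271374 = 0.00468757.

0.005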